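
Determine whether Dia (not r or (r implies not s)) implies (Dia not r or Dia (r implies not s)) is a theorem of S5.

Tableau for the negation not (Dia (not r or (r implies not s)) implies (Dia not r or Dia (r implies not s))):
1. not (Dia (not r or (r implies not s)) implies (Dia not r or Dia (r implies not s))), w0
2. Dia (not r or (r implies not s)), w0   [neg-implies-rule on 1]
3. not (Dia not r or Dia (r implies not s)), w0   [neg-implies-rule on 1]
4. not Dia not r, w0   [neg-or-rule on 3]
5. not Dia (r implies not s), w0   [neg-or-rule on 3]
6. r, w0   [neg-Dia-rule on 4 via w0Rw0]
7. not (r implies not s), w0   [neg-Dia-rule on 5 via w0Rw0]
8. s, w0   [neg-implies-rule on 7]
9. not r or (r implies not s), w1   [Dia-rule on 2: fresh world w1, w0Rw1]
10. r, w1   [neg-Dia-rule on 4 via w0Rw1]
11. not (r implies not s), w1   [neg-Dia-rule on 5 via w0Rw1]
12. s, w1   [neg-implies-rule on 11]
13. r implies not s, w1   [or-rule on 9 (branches; this branch)]
14. not s, w1   [implies-rule on 13 (branches; this branch)]
Accessibility: w0Rw0, w0Rw1, w1Rw0, w1Rw1
Branch closes: s and not s both at w1.
All branches of the negation close; one closing branch shown above.

Valid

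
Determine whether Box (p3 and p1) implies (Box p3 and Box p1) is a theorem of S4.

Tableau for the negation not (Box (p3 and p1) implies (Box p3 and Box p1)):
1. not (Box (p3 and p1) implies (Box p3 and Box p1)), 0
2. Box (p3 and p1), 0
3. not (Box p3 and Box p1), 0
4. p3 and p1, 0
5. p3, 0
6. p1, 0
7. not Box p1, 0
8. not p1, 1
9. p3 and p1, 1
10. p3, 1
11. p1, 1
Accessibility: 0R0, 0R1, 1R1
Branch closes: p1 and not p1 both at 1.
Every branch of the negation's tableau closes; the branch above is one of them.

Valid in S4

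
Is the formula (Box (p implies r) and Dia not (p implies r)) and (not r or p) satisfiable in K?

1. (Box (p implies r) and Dia not (p implies r)) and (not r or p), 0
2. Box (p implies r) and Dia not (p implies r), 0   [and-rule on 1]
3. not r or p, 0   [and-rule on 1]
4. Box (p implies r), 0   [and-rule on 2]
5. Dia not (p implies r), 0   [and-rule on 2]
6. p, 0   [or-rule on 3 (branches; this branch)]
7. not (p implies r), 1   [Dia-rule on 5: fresh world 1, 0R1]
8. p, 1   [neg-implies-rule on 7]
9. not r, 1   [neg-implies-rule on 7]
10. p implies r, 1   [Box-rule on 4 via 0R1]
11. r, 1   [implies-rule on 10 (branches; this branch)]
Accessibility: 0R1
Branch closes: r and not r both at 1.
Every branch closes; the branch above is one of them.

Unsatisfiable (every branch closes)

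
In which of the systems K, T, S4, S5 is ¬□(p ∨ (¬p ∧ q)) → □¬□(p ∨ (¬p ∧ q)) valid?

S5

S4-tableau for the negation ¬(¬□(p ∨ (¬p ∧ q)) → □¬□(p ∨ (¬p ∧ q))):
1. ¬(¬□(p ∨ (¬p ∧ q)) → □¬□(p ∨ (¬p ∧ q))), 0
2. ¬□(p ∨ (¬p ∧ q)), 0
3. ¬□¬□(p ∨ (¬p ∧ q)), 0
4. ¬(p ∨ (¬p ∧ q)), 1
5. ¬p, 1
6. ¬(¬p ∧ q), 1
7. ¬q, 1
8. □(p ∨ (¬p ∧ q)), 2
9. p ∨ (¬p ∧ q), 2
10. ¬p ∧ q, 2
11. ¬p, 2
12. q, 2
Accessibility: 0R0, 0R1, 0R2, 1R1, 2R2
Complete open branch: countermodel on an S4-frame, so not valid in S4, nor in K, T (the same frame is also a K-frame and a T-frame).
S5-tableau for the negation ¬(¬□(p ∨ (¬p ∧ q)) → □¬□(p ∨ (¬p ∧ q))):
1. ¬(¬□(p ∨ (¬p ∧ q)) → □¬□(p ∨ (¬p ∧ q))), 0
2. ¬□(p ∨ (¬p ∧ q)), 0
3. ¬□¬□(p ∨ (¬p ∧ q)), 0
4. ¬(p ∨ (¬p ∧ q)), 1
5. ¬p, 1
6. ¬(¬p ∧ q), 1
7. ¬q, 1
8. □(p ∨ (¬p ∧ q)), 2
9. p ∨ (¬p ∧ q), 0
10. p ∨ (¬p ∧ q), 1
11. p ∨ (¬p ∧ q), 2
12. ¬p ∧ q, 0
13. ¬p, 0
14. q, 0
15. ¬p ∧ q, 1
16. q, 1
Accessibility: 0R0, 0R1, 0R2, 1R0, 1R1, 1R2, 2R0, 2R1, 2R2
Branch closes: q and ¬q both at 1.
Every branch closes (one shown): valid in S5.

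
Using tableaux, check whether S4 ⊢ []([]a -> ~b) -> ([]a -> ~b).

Tableau for the negation ~([]([]a -> ~b) -> ([]a -> ~b)):
1. ~([]([]a -> ~b) -> ([]a -> ~b)), w0
2. []([]a -> ~b), w0   [~->-rule on 1]
3. ~([]a -> ~b), w0   [~->-rule on 1]
4. []a, w0   [~->-rule on 3]
5. b, w0   [~->-rule on 3]
6. []a -> ~b, w0   [[]-rule on 2 via w0Rw0]
7. a, w0   [[]-rule on 4 via w0Rw0]
8. ~[]a, w0   [->-rule on 6 (branches; this branch)]
9. ~a, w1   [~[]-rule on 8: fresh world w1, w0Rw1]
10. []a -> ~b, w1   [[]-rule on 2 via w0Rw1]
11. a, w1   [[]-rule on 4 via w0Rw1]
Accessibility: w0Rw0, w0Rw1, w1Rw1
Branch closes: a and ~a both at w1.
All branches of the negation close; one closing branch shown above.

Valid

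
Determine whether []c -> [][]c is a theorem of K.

Tableau for the negation ~([]c -> [][]c):
1. ~([]c -> [][]c), w0
2. []c, w0
3. ~[][]c, w0
4. ~[]c, w1
5. c, w1
6. ~c, w2
Accessibility: w0Rw1, w1Rw2
The negation has an open branch (countermodel exists).

Not valid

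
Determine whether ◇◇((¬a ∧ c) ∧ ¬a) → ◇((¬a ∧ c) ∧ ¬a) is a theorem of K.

Not valid

Tableau for the negation ¬(◇◇((¬a ∧ c) ∧ ¬a) → ◇((¬a ∧ c) ∧ ¬a)):
1. ¬(◇◇((¬a ∧ c) ∧ ¬a) → ◇((¬a ∧ c) ∧ ¬a)), 0
2. ◇◇((¬a ∧ c) ∧ ¬a), 0
3. ¬◇((¬a ∧ c) ∧ ¬a), 0
4. ◇((¬a ∧ c) ∧ ¬a), 1
5. ¬((¬a ∧ c) ∧ ¬a), 1
6. a, 1
7. (¬a ∧ c) ∧ ¬a, 2
8. ¬a ∧ c, 2
9. ¬a, 2
10. c, 2
Accessibility: 0R1, 1R2
The negation has an open branch (countermodel exists).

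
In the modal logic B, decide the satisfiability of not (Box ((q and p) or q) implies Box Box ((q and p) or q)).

1. not (Box ((q and p) or q) implies Box Box ((q and p) or q)), w0
2. Box ((q and p) or q), w0
3. not Box Box ((q and p) or q), w0
4. (q and p) or q, w0
5. q, w0
6. not Box ((q and p) or q), w1
7. (q and p) or q, w1
8. q, w1
9. not ((q and p) or q), w2
10. not (q and p), w2
11. not q, w2
12. not p, w2
Accessibility: w0Rw0, w0Rw1, w1Rw0, w1Rw1, w1Rw2, w2Rw1, w2Rw2

Satisfiable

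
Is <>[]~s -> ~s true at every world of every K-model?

Tableau for the negation ~(<>[]~s -> ~s):
1. ~(<>[]~s -> ~s), u
2. <>[]~s, u
3. s, u
4. []~s, v
Accessibility: uRv
The negation has an open branch (countermodel exists).

No, not valid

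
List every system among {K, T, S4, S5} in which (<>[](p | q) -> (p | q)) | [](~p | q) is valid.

S4-tableau for the negation ~((<>[](p | q) -> (p | q)) | [](~p | q)):
1. ~((<>[](p | q) -> (p | q)) | [](~p | q)), w0
2. ~(<>[](p | q) -> (p | q)), w0   [~|-rule on 1]
3. ~[](~p | q), w0   [~|-rule on 1]
4. <>[](p | q), w0   [~->-rule on 2]
5. ~(p | q), w0   [~->-rule on 2]
6. ~p, w0   [~|-rule on 5]
7. ~q, w0   [~|-rule on 5]
8. ~(~p | q), w1   [~[]-rule on 3: fresh world w1, w0Rw1]
9. p, w1   [~|-rule on 8]
10. ~q, w1   [~|-rule on 8]
11. [](p | q), w2   [<>-rule on 4: fresh world w2, w0Rw2]
12. p | q, w2   [[]-rule on 11 via w2Rw2]
13. q, w2   [|-rule on 12 (branches; this branch)]
Accessibility: w0Rw0, w0Rw1, w0Rw2, w1Rw1, w2Rw2
Complete open branch: countermodel on an S4-frame, so not valid in S4, nor in K, T (the same frame is also a K-frame and a T-frame).
S5-tableau for the negation ~((<>[](p | q) -> (p | q)) | [](~p | q)):
1. ~((<>[](p | q) -> (p | q)) | [](~p | q)), w0
2. ~(<>[](p | q) -> (p | q)), w0   [~|-rule on 1]
3. ~[](~p | q), w0   [~|-rule on 1]
4. <>[](p | q), w0   [~->-rule on 2]
5. ~(p | q), w0   [~->-rule on 2]
6. ~p, w0   [~|-rule on 5]
7. ~q, w0   [~|-rule on 5]
8. ~(~p | q), w1   [~[]-rule on 3: fresh world w1, w0Rw1]
9. p, w1   [~|-rule on 8]
10. ~q, w1   [~|-rule on 8]
11. [](p | q), w2   [<>-rule on 4: fresh world w2, w0Rw2]
12. p | q, w0   [[]-rule on 11 via w2Rw0]
13. p | q, w1   [[]-rule on 11 via w2Rw1]
14. p | q, w2   [[]-rule on 11 via w2Rw2]
15. q, w0   [|-rule on 12 (branches; this branch)]
Accessibility: w0Rw0, w0Rw1, w0Rw2, w1Rw0, w1Rw1, w1Rw2, w2Rw0, w2Rw1, w2Rw2
Branch closes: q and ~q both at w0.
Every branch closes (one shown): valid in S5.

S5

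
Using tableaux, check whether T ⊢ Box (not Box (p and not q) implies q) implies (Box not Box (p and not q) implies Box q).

Valid

Tableau for the negation not (Box (not Box (p and not q) implies q) implies (Box not Box (p and not q) implies Box q)):
1. not (Box (not Box (p and not q) implies q) implies (Box not Box (p and not q) implies Box q)), 0
2. Box (not Box (p and not q) implies q), 0   [neg-implies-rule on 1]
3. not (Box not Box (p and not q) implies Box q), 0   [neg-implies-rule on 1]
4. Box not Box (p and not q), 0   [neg-implies-rule on 3]
5. not Box q, 0   [neg-implies-rule on 3]
6. not Box (p and not q) implies q, 0   [Box-rule on 2 via 0R0]
7. not Box (p and not q), 0   [Box-rule on 4 via 0R0]
8. q, 0   [implies-rule on 6 (branches; this branch)]
9. not q, 1   [neg-Box-rule on 5: fresh world 1, 0R1]
10. not Box (p and not q) implies q, 1   [Box-rule on 2 via 0R1]
11. not Box (p and not q), 1   [Box-rule on 4 via 0R1]
12. Box (p and not q), 1   [implies-rule on 10 (branches; this branch)]
13. p and not q, 1   [Box-rule on 12 via 1R1]
14. p, 1   [and-rule on 13]
15. not (p and not q), 2   [neg-Box-rule on 7: fresh world 2, 0R2]
16. not Box (p and not q) implies q, 2   [Box-rule on 2 via 0R2]
17. not Box (p and not q), 2   [Box-rule on 4 via 0R2]
18. q, 2   [neg-and-rule on 15 (branches; this branch)]
19. not (p and not q), 3   [neg-Box-rule on 11: fresh world 3, 1R3]
20. p and not q, 3   [Box-rule on 12 via 1R3]
21. p, 3   [and-rule on 20]
22. not q, 3   [and-rule on 20]
23. q, 3   [neg-and-rule on 19 (branches; this branch)]
Accessibility: 0R0, 0R1, 0R2, 1R1, 1R3, 2R2, 3R3
Branch closes: q and not q both at 3.
All branches of the negation close; one closing branch shown above.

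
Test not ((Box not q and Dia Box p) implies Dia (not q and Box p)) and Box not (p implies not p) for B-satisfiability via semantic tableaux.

1. not ((Box not q and Dia Box p) implies Dia (not q and Box p)) and Box not (p implies not p), u
2. not ((Box not q and Dia Box p) implies Dia (not q and Box p)), u   [and-rule on 1]
3. Box not (p implies not p), u   [and-rule on 1]
4. Box not q and Dia Box p, u   [neg-implies-rule on 2]
5. not Dia (not q and Box p), u   [neg-implies-rule on 2]
6. Box not q, u   [and-rule on 4]
7. Dia Box p, u   [and-rule on 4]
8. not (p implies not p), u   [Box-rule on 3 via uRu]
9. p, u   [neg-implies-rule on 8]
10. not (not q and Box p), u   [neg-Dia-rule on 5 via uRu]
11. not q, u   [Box-rule on 6 via uRu]
12. not Box p, u   [neg-and-rule on 10 (branches; this branch)]
13. Box p, v   [Dia-rule on 7: fresh world v, uRv]
14. not (p implies not p), v   [Box-rule on 3 via uRv]
15. p, v   [neg-implies-rule on 14]
16. not (not q and Box p), v   [neg-Dia-rule on 5 via uRv]
17. not q, v   [Box-rule on 6 via uRv]
18. not Box p, v   [neg-and-rule on 16 (branches; this branch)]
19. not p, w   [neg-Box-rule on 12: fresh world w, uRw]
20. not (p implies not p), w   [Box-rule on 3 via uRw]
21. p, w   [neg-implies-rule on 20]
Accessibility: uRu, uRv, uRw, vRu, vRv, wRu, wRw
Branch closes: p and not p both at w.
(One branch shown.) All branches close.

No, unsatisfiable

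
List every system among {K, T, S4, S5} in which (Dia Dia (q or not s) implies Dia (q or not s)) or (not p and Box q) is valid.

S4, S5

T-tableau for the negation not ((Dia Dia (q or not s) implies Dia (q or not s)) or (not p and Box q)):
1. not ((Dia Dia (q or not s) implies Dia (q or not s)) or (not p and Box q)), u
2. not (Dia Dia (q or not s) implies Dia (q or not s)), u   [neg-or-rule on 1]
3. not (not p and Box q), u   [neg-or-rule on 1]
4. Dia Dia (q or not s), u   [neg-implies-rule on 2]
5. not Dia (q or not s), u   [neg-implies-rule on 2]
6. not (q or not s), u   [neg-Dia-rule on 5 via uRu]
7. not q, u   [neg-or-rule on 6]
8. s, u   [neg-or-rule on 6]
9. not Box q, u   [neg-and-rule on 3 (branches; this branch)]
10. Dia (q or not s), v   [Dia-rule on 4: fresh world v, uRv]
11. not (q or not s), v   [neg-Dia-rule on 5 via uRv]
12. not q, v   [neg-or-rule on 11]
13. s, v   [neg-or-rule on 11]
14. not q, w   [neg-Box-rule on 9: fresh world w, uRw]
15. not (q or not s), w   [neg-Dia-rule on 5 via uRw]
16. s, w   [neg-or-rule on 15]
17. q or not s, x   [Dia-rule on 10: fresh world x, vRx]
18. not s, x   [or-rule on 17 (branches; this branch)]
Accessibility: uRu, uRv, uRw, vRv, vRx, wRw, xRx
Complete open branch: countermodel on a T-frame, so not valid in T, nor in K (the same frame is also a K-frame).
S4-tableau for the negation not ((Dia Dia (q or not s) implies Dia (q or not s)) or (not p and Box q)):
1. not ((Dia Dia (q or not s) implies Dia (q or not s)) or (not p and Box q)), u
2. not (Dia Dia (q or not s) implies Dia (q or not s)), u   [neg-or-rule on 1]
3. not (not p and Box q), u   [neg-or-rule on 1]
4. Dia Dia (q or not s), u   [neg-implies-rule on 2]
5. not Dia (q or not s), u   [neg-implies-rule on 2]
6. not (q or not s), u   [neg-Dia-rule on 5 via uRu]
7. not q, u   [neg-or-rule on 6]
8. s, u   [neg-or-rule on 6]
9. not Box q, u   [neg-and-rule on 3 (branches; this branch)]
10. Dia (q or not s), v   [Dia-rule on 4: fresh world v, uRv]
11. not (q or not s), v   [neg-Dia-rule on 5 via uRv]
12. not q, v   [neg-or-rule on 11]
13. s, v   [neg-or-rule on 11]
14. not q, w   [neg-Box-rule on 9: fresh world w, uRw]
15. not (q or not s), w   [neg-Dia-rule on 5 via uRw]
16. s, w   [neg-or-rule on 15]
17. q or not s, x   [Dia-rule on 10: fresh world x, vRx]
18. not (q or not s), x   [neg-Dia-rule on 5 via uRx]
19. not q, x   [neg-or-rule on 18]
20. s, x   [neg-or-rule on 18]
21. not s, x   [or-rule on 17 (branches; this branch)]
Accessibility: uRu, uRv, uRw, uRx, vRv, vRx, wRw, xRx
Branch closes: s and not s both at x.
Every branch closes (one shown): valid in S4, hence also in S5 (every theorem of S4 is a theorem of S5).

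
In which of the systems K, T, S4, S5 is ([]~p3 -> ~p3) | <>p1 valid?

T, S4, S5

T-tableau for the negation ~(([]~p3 -> ~p3) | <>p1):
1. ~(([]~p3 -> ~p3) | <>p1), 0
2. ~([]~p3 -> ~p3), 0   [~|-rule on 1]
3. ~<>p1, 0   [~|-rule on 1]
4. []~p3, 0   [~->-rule on 2]
5. p3, 0   [~->-rule on 2]
6. ~p1, 0   [~<>-rule on 3 via 0R0]
7. ~p3, 0   [[]-rule on 4 via 0R0]
Accessibility: 0R0
Branch closes: p3 and ~p3 both at 0.
Every branch closes (one shown): valid in T, hence also in S4, S5 (every theorem of T is a theorem of S4 and S5).
K-tableau for the negation ~(([]~p3 -> ~p3) | <>p1):
1. ~(([]~p3 -> ~p3) | <>p1), 0
2. ~([]~p3 -> ~p3), 0   [~|-rule on 1]
3. ~<>p1, 0   [~|-rule on 1]
4. []~p3, 0   [~->-rule on 2]
5. p3, 0   [~->-rule on 2]
Complete open branch: countermodel on a K-frame, so not valid in K.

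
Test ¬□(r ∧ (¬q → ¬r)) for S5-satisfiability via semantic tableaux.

Satisfiable

1. ¬□(r ∧ (¬q → ¬r)), 0
2. ¬(r ∧ (¬q → ¬r)), 1
3. ¬(¬q → ¬r), 1
4. ¬q, 1
5. r, 1
Accessibility: 0R0, 0R1, 1R0, 1R1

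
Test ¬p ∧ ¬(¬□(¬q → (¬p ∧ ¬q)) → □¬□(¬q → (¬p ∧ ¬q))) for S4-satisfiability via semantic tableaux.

Satisfiable

1. ¬p ∧ ¬(¬□(¬q → (¬p ∧ ¬q)) → □¬□(¬q → (¬p ∧ ¬q))), u
2. ¬p, u
3. ¬(¬□(¬q → (¬p ∧ ¬q)) → □¬□(¬q → (¬p ∧ ¬q))), u
4. ¬□(¬q → (¬p ∧ ¬q)), u
5. ¬□¬□(¬q → (¬p ∧ ¬q)), u
6. ¬(¬q → (¬p ∧ ¬q)), v
7. ¬q, v
8. ¬(¬p ∧ ¬q), v
9. p, v
10. □(¬q → (¬p ∧ ¬q)), w
11. ¬q → (¬p ∧ ¬q), w
12. ¬p ∧ ¬q, w
13. ¬p, w
14. ¬q, w
Accessibility: uRu, uRv, uRw, vRv, wRw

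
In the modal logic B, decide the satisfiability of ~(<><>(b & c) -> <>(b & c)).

Yes, satisfiable

1. ~(<><>(b & c) -> <>(b & c)), w0
2. <><>(b & c), w0   [~->-rule on 1]
3. ~<>(b & c), w0   [~->-rule on 1]
4. ~(b & c), w0   [~<>-rule on 3 via w0Rw0]
5. ~c, w0   [~&-rule on 4 (branches; this branch)]
6. <>(b & c), w1   [<>-rule on 2: fresh world w1, w0Rw1]
7. ~(b & c), w1   [~<>-rule on 3 via w0Rw1]
8. ~c, w1   [~&-rule on 7 (branches; this branch)]
9. b & c, w2   [<>-rule on 6: fresh world w2, w1Rw2]
10. b, w2   [&-rule on 9]
11. c, w2   [&-rule on 9]
Accessibility: w0Rw0, w0Rw1, w1Rw0, w1Rw1, w1Rw2, w2Rw1, w2Rw2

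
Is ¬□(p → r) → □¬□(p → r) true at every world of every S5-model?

Tableau for the negation ¬(¬□(p → r) → □¬□(p → r)):
1. ¬(¬□(p → r) → □¬□(p → r)), u
2. ¬□(p → r), u
3. ¬□¬□(p → r), u
4. ¬(p → r), v
5. p, v
6. ¬r, v
7. □(p → r), w
8. p → r, u
9. p → r, v
10. p → r, w
11. r, u
12. r, v
Accessibility: uRu, uRv, uRw, vRu, vRv, vRw, wRu, wRv, wRw
Branch closes: r and ¬r both at v.
Every branch of the negation's tableau closes; the branch above is one of them.

Yes, valid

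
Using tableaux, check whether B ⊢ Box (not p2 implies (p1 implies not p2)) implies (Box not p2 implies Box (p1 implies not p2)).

Tableau for the negation not (Box (not p2 implies (p1 implies not p2)) implies (Box not p2 implies Box (p1 implies not p2))):
1. not (Box (not p2 implies (p1 implies not p2)) implies (Box not p2 implies Box (p1 implies not p2))), u
2. Box (not p2 implies (p1 implies not p2)), u
3. not (Box not p2 implies Box (p1 implies not p2)), u
4. Box not p2, u
5. not Box (p1 implies not p2), u
6. not p2 implies (p1 implies not p2), u
7. not p2, u
8. p1 implies not p2, u
9. not (p1 implies not p2), v
10. p1, v
11. p2, v
12. not p2 implies (p1 implies not p2), v
13. not p2, v
Accessibility: uRu, uRv, vRu, vRv
Branch closes: p2 and not p2 both at v.
All branches of the negation close; one closing branch shown above.

Valid in B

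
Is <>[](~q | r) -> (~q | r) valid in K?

Not valid

Tableau for the negation ~(<>[](~q | r) -> (~q | r)):
1. ~(<>[](~q | r) -> (~q | r)), 0
2. <>[](~q | r), 0   [~->-rule on 1]
3. ~(~q | r), 0   [~->-rule on 1]
4. q, 0   [~|-rule on 3]
5. ~r, 0   [~|-rule on 3]
6. [](~q | r), 1   [<>-rule on 2: fresh world 1, 0R1]
Accessibility: 0R1
The negation has an open branch (countermodel exists).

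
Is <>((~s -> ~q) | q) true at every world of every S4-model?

Tableau for the negation ~<>((~s -> ~q) | q):
1. ~<>((~s -> ~q) | q), w0
2. ~((~s -> ~q) | q), w0   [~<>-rule on 1 via w0Rw0]
3. ~(~s -> ~q), w0   [~|-rule on 2]
4. ~q, w0   [~|-rule on 2]
5. ~s, w0   [~->-rule on 3]
6. q, w0   [~->-rule on 3]
Accessibility: w0Rw0
Branch closes: q and ~q both at w0.
Every branch of the negation's tableau closes; the branch above is one of them.

Valid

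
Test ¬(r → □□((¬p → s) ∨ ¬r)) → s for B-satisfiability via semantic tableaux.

Satisfiable

1. ¬(r → □□((¬p → s) ∨ ¬r)) → s, w0
2. s, w0   [→-rule on 1 (branches; this branch)]
Accessibility: w0Rw0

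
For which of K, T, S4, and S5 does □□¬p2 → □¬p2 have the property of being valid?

T-tableau for the negation ¬(□□¬p2 → □¬p2):
1. ¬(□□¬p2 → □¬p2), u
2. □□¬p2, u   [¬→-rule on 1]
3. ¬□¬p2, u   [¬→-rule on 1]
4. □¬p2, u   [□-rule on 2 via uRu]
5. ¬p2, u   [□-rule on 4 via uRu]
6. p2, v   [¬□-rule on 3: fresh world v, uRv]
7. □¬p2, v   [□-rule on 2 via uRv]
8. ¬p2, v   [□-rule on 4 via uRv]
Accessibility: uRu, uRv, vRv
Branch closes: p2 and ¬p2 both at v.
Every branch closes (one shown): valid in T, hence also in S4, S5 (every theorem of T is a theorem of S4 and S5).
K-tableau for the negation ¬(□□¬p2 → □¬p2):
1. ¬(□□¬p2 → □¬p2), u
2. □□¬p2, u   [¬→-rule on 1]
3. ¬□¬p2, u   [¬→-rule on 1]
4. p2, v   [¬□-rule on 3: fresh world v, uRv]
5. □¬p2, v   [□-rule on 2 via uRv]
Accessibility: uRv
Complete open branch: countermodel on a K-frame, so not valid in K.

T, S4, S5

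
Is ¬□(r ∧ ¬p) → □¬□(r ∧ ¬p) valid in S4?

Tableau for the negation ¬(¬□(r ∧ ¬p) → □¬□(r ∧ ¬p)):
1. ¬(¬□(r ∧ ¬p) → □¬□(r ∧ ¬p)), u
2. ¬□(r ∧ ¬p), u
3. ¬□¬□(r ∧ ¬p), u
4. ¬(r ∧ ¬p), v
5. p, v
6. □(r ∧ ¬p), w
7. r ∧ ¬p, w
8. r, w
9. ¬p, w
Accessibility: uRu, uRv, uRw, vRv, wRw
The negation has an open branch (countermodel exists).

Invalid (countermodel exists)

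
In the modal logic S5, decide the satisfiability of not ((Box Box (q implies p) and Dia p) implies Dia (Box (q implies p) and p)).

No, unsatisfiable

1. not ((Box Box (q implies p) and Dia p) implies Dia (Box (q implies p) and p)), u
2. Box Box (q implies p) and Dia p, u
3. not Dia (Box (q implies p) and p), u
4. Box Box (q implies p), u
5. Dia p, u
6. not (Box (q implies p) and p), u
7. Box (q implies p), u
8. q implies p, u
9. not p, u
10. not q, u
11. p, v
12. not (Box (q implies p) and p), v
13. Box (q implies p), v
14. q implies p, v
15. not Box (q implies p), v
16. not (q implies p), w
17. q, w
18. not p, w
19. not (Box (q implies p) and p), w
20. Box (q implies p), w
21. q implies p, w
22. p, w
Accessibility: uRu, uRv, uRw, vRu, vRv, vRw, wRu, wRv, wRw
Branch closes: p and not p both at w.
(One branch shown.) All branches close.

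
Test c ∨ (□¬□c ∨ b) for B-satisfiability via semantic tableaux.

Yes, satisfiable

1. c ∨ (□¬□c ∨ b), 0
2. □¬□c ∨ b, 0   [∨-rule on 1 (branches; this branch)]
3. b, 0   [∨-rule on 2 (branches; this branch)]
Accessibility: 0R0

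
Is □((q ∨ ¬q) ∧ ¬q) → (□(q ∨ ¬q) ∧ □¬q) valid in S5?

Valid

Tableau for the negation ¬(□((q ∨ ¬q) ∧ ¬q) → (□(q ∨ ¬q) ∧ □¬q)):
1. ¬(□((q ∨ ¬q) ∧ ¬q) → (□(q ∨ ¬q) ∧ □¬q)), u
2. □((q ∨ ¬q) ∧ ¬q), u
3. ¬(□(q ∨ ¬q) ∧ □¬q), u
4. (q ∨ ¬q) ∧ ¬q, u
5. q ∨ ¬q, u
6. ¬q, u
7. ¬□¬q, u
8. q, v
9. (q ∨ ¬q) ∧ ¬q, v
10. q ∨ ¬q, v
11. ¬q, v
Accessibility: uRu, uRv, vRu, vRv
Branch closes: q and ¬q both at v.
All branches of the negation close; one closing branch shown above.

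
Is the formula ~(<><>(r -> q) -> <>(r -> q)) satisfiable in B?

1. ~(<><>(r -> q) -> <>(r -> q)), u
2. <><>(r -> q), u   [~->-rule on 1]
3. ~<>(r -> q), u   [~->-rule on 1]
4. ~(r -> q), u   [~<>-rule on 3 via uRu]
5. r, u   [~->-rule on 4]
6. ~q, u   [~->-rule on 4]
7. <>(r -> q), v   [<>-rule on 2: fresh world v, uRv]
8. ~(r -> q), v   [~<>-rule on 3 via uRv]
9. r, v   [~->-rule on 8]
10. ~q, v   [~->-rule on 8]
11. r -> q, w   [<>-rule on 7: fresh world w, vRw]
12. q, w   [->-rule on 11 (branches; this branch)]
Accessibility: uRu, uRv, vRu, vRv, vRw, wRv, wRw

Satisfiable (open branch found)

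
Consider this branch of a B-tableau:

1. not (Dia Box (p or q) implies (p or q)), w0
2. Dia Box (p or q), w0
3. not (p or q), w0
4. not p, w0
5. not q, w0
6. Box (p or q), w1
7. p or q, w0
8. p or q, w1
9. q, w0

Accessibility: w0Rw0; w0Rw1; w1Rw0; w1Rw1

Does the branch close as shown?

Both q and not q appear at w0.

Yes, closed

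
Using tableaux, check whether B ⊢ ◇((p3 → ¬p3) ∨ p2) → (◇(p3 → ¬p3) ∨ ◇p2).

Tableau for the negation ¬(◇((p3 → ¬p3) ∨ p2) → (◇(p3 → ¬p3) ∨ ◇p2)):
1. ¬(◇((p3 → ¬p3) ∨ p2) → (◇(p3 → ¬p3) ∨ ◇p2)), w0
2. ◇((p3 → ¬p3) ∨ p2), w0
3. ¬(◇(p3 → ¬p3) ∨ ◇p2), w0
4. ¬◇(p3 → ¬p3), w0
5. ¬◇p2, w0
6. ¬(p3 → ¬p3), w0
7. p3, w0
8. ¬p2, w0
9. (p3 → ¬p3) ∨ p2, w1
10. ¬(p3 → ¬p3), w1
11. p3, w1
12. ¬p2, w1
13. p3 → ¬p3, w1
14. ¬p3, w1
Accessibility: w0Rw0, w0Rw1, w1Rw0, w1Rw1
Branch closes: p3 and ¬p3 both at w1.
Every branch of the negation's tableau closes; the branch above is one of them.

Yes, valid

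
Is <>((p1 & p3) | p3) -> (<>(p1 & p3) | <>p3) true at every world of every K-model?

Tableau for the negation ~(<>((p1 & p3) | p3) -> (<>(p1 & p3) | <>p3)):
1. ~(<>((p1 & p3) | p3) -> (<>(p1 & p3) | <>p3)), w0
2. <>((p1 & p3) | p3), w0
3. ~(<>(p1 & p3) | <>p3), w0
4. ~<>(p1 & p3), w0
5. ~<>p3, w0
6. (p1 & p3) | p3, w1
7. ~(p1 & p3), w1
8. ~p3, w1
9. p1 & p3, w1
10. p1, w1
11. p3, w1
Accessibility: w0Rw1
Branch closes: p3 and ~p3 both at w1.
Every branch of the negation's tableau closes; the branch above is one of them.

Valid in K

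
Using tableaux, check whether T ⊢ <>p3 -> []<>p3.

Tableau for the negation ~(<>p3 -> []<>p3):
1. ~(<>p3 -> []<>p3), w0
2. <>p3, w0
3. ~[]<>p3, w0
4. p3, w1
5. ~<>p3, w2
6. ~p3, w2
Accessibility: w0Rw0, w0Rw1, w0Rw2, w1Rw1, w2Rw2
The negation has an open branch (countermodel exists).

No, not valid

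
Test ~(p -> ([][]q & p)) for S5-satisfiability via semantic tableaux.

1. ~(p -> ([][]q & p)), u
2. p, u
3. ~([][]q & p), u
4. ~[][]q, u
5. ~[]q, v
6. ~q, w
Accessibility: uRu, uRv, uRw, vRu, vRv, vRw, wRu, wRv, wRw

Satisfiable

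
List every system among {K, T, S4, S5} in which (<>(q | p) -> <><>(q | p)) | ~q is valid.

T, S4, S5

K-tableau for the negation ~((<>(q | p) -> <><>(q | p)) | ~q):
1. ~((<>(q | p) -> <><>(q | p)) | ~q), u
2. ~(<>(q | p) -> <><>(q | p)), u
3. q, u
4. <>(q | p), u
5. ~<><>(q | p), u
6. q | p, v
7. ~<>(q | p), v
8. p, v
Accessibility: uRv
Complete open branch: countermodel on a K-frame, so not valid in K.
T-tableau for the negation ~((<>(q | p) -> <><>(q | p)) | ~q):
1. ~((<>(q | p) -> <><>(q | p)) | ~q), u
2. ~(<>(q | p) -> <><>(q | p)), u
3. q, u
4. <>(q | p), u
5. ~<><>(q | p), u
6. ~<>(q | p), u
7. ~(q | p), u
8. ~q, u
9. ~p, u
Accessibility: uRu
Branch closes: q and ~q both at u.
Every branch closes (one shown): valid in T, hence also in S4, S5 (every theorem of T is a theorem of S4 and S5).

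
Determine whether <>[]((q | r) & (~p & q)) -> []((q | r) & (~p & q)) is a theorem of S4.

Tableau for the negation ~(<>[]((q | r) & (~p & q)) -> []((q | r) & (~p & q))):
1. ~(<>[]((q | r) & (~p & q)) -> []((q | r) & (~p & q))), u
2. <>[]((q | r) & (~p & q)), u
3. ~[]((q | r) & (~p & q)), u
4. []((q | r) & (~p & q)), v
5. (q | r) & (~p & q), v
6. q | r, v
7. ~p & q, v
8. ~p, v
9. q, v
10. r, v
11. ~((q | r) & (~p & q)), w
12. ~(~p & q), w
13. ~q, w
Accessibility: uRu, uRv, uRw, vRv, wRw
The negation has an open branch (countermodel exists).

No, not valid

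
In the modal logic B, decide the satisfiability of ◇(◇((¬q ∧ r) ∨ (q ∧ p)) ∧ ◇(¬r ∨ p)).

Yes, satisfiable

1. ◇(◇((¬q ∧ r) ∨ (q ∧ p)) ∧ ◇(¬r ∨ p)), 0
2. ◇((¬q ∧ r) ∨ (q ∧ p)) ∧ ◇(¬r ∨ p), 1   [◇-rule on 1: fresh world 1, 0R1]
3. ◇((¬q ∧ r) ∨ (q ∧ p)), 1   [∧-rule on 2]
4. ◇(¬r ∨ p), 1   [∧-rule on 2]
5. (¬q ∧ r) ∨ (q ∧ p), 2   [◇-rule on 3: fresh world 2, 1R2]
6. q ∧ p, 2   [∨-rule on 5 (branches; this branch)]
7. q, 2   [∧-rule on 6]
8. p, 2   [∧-rule on 6]
9. ¬r ∨ p, 3   [◇-rule on 4: fresh world 3, 1R3]
10. p, 3   [∨-rule on 9 (branches; this branch)]
Accessibility: 0R0, 0R1, 1R0, 1R1, 1R2, 1R3, 2R1, 2R2, 3R1, 3R3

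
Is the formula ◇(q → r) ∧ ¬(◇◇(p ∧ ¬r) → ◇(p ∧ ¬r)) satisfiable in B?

1. ◇(q → r) ∧ ¬(◇◇(p ∧ ¬r) → ◇(p ∧ ¬r)), w0
2. ◇(q → r), w0
3. ¬(◇◇(p ∧ ¬r) → ◇(p ∧ ¬r)), w0
4. ◇◇(p ∧ ¬r), w0
5. ¬◇(p ∧ ¬r), w0
6. ¬(p ∧ ¬r), w0
7. r, w0
8. q → r, w1
9. ¬(p ∧ ¬r), w1
10. r, w1
11. ◇(p ∧ ¬r), w2
12. ¬(p ∧ ¬r), w2
13. r, w2
14. p ∧ ¬r, w3
15. p, w3
16. ¬r, w3
Accessibility: w0Rw0, w0Rw1, w0Rw2, w1Rw0, w1Rw1, w2Rw0, w2Rw2, w2Rw3, w3Rw2, w3Rw3

Satisfiable (open branch found)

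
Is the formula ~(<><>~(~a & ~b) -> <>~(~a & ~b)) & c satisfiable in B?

Satisfiable (open branch found)

1. ~(<><>~(~a & ~b) -> <>~(~a & ~b)) & c, 0
2. ~(<><>~(~a & ~b) -> <>~(~a & ~b)), 0   [&-rule on 1]
3. c, 0   [&-rule on 1]
4. <><>~(~a & ~b), 0   [~->-rule on 2]
5. ~<>~(~a & ~b), 0   [~->-rule on 2]
6. ~a & ~b, 0   [~<>-rule on 5 via 0R0]
7. ~a, 0   [&-rule on 6]
8. ~b, 0   [&-rule on 6]
9. <>~(~a & ~b), 1   [<>-rule on 4: fresh world 1, 0R1]
10. ~a & ~b, 1   [~<>-rule on 5 via 0R1]
11. ~a, 1   [&-rule on 10]
12. ~b, 1   [&-rule on 10]
13. ~(~a & ~b), 2   [<>-rule on 9: fresh world 2, 1R2]
14. b, 2   [~&-rule on 13 (branches; this branch)]
Accessibility: 0R0, 0R1, 1R0, 1R1, 1R2, 2R1, 2R2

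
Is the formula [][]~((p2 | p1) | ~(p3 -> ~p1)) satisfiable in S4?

Satisfiable

1. [][]~((p2 | p1) | ~(p3 -> ~p1)), w0
2. []~((p2 | p1) | ~(p3 -> ~p1)), w0   [[]-rule on 1 via w0Rw0]
3. ~((p2 | p1) | ~(p3 -> ~p1)), w0   [[]-rule on 2 via w0Rw0]
4. ~(p2 | p1), w0   [~|-rule on 3]
5. p3 -> ~p1, w0   [~|-rule on 3]
6. ~p2, w0   [~|-rule on 4]
7. ~p1, w0   [~|-rule on 4]
Accessibility: w0Rw0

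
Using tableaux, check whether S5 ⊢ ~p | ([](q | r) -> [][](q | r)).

Tableau for the negation ~(~p | ([](q | r) -> [][](q | r))):
1. ~(~p | ([](q | r) -> [][](q | r))), w0
2. p, w0
3. ~([](q | r) -> [][](q | r)), w0
4. [](q | r), w0
5. ~[][](q | r), w0
6. q | r, w0
7. r, w0
8. ~[](q | r), w1
9. q | r, w1
10. r, w1
11. ~(q | r), w2
12. ~q, w2
13. ~r, w2
14. q | r, w2
15. r, w2
Accessibility: w0Rw0, w0Rw1, w0Rw2, w1Rw0, w1Rw1, w1Rw2, w2Rw0, w2Rw1, w2Rw2
Branch closes: r and ~r both at w2.
Every branch of the negation's tableau closes; the branch above is one of them.

Valid in S5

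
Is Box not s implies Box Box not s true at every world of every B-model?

Tableau for the negation not (Box not s implies Box Box not s):
1. not (Box not s implies Box Box not s), 0
2. Box not s, 0   [neg-implies-rule on 1]
3. not Box Box not s, 0   [neg-implies-rule on 1]
4. not s, 0   [Box-rule on 2 via 0R0]
5. not Box not s, 1   [neg-Box-rule on 3: fresh world 1, 0R1]
6. not s, 1   [Box-rule on 2 via 0R1]
7. s, 2   [neg-Box-rule on 5: fresh world 2, 1R2]
Accessibility: 0R0, 0R1, 1R0, 1R1, 1R2, 2R1, 2R2
The negation has an open branch (countermodel exists).

Not valid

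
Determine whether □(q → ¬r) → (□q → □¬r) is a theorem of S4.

Valid in S4

Tableau for the negation ¬(□(q → ¬r) → (□q → □¬r)):
1. ¬(□(q → ¬r) → (□q → □¬r)), w0
2. □(q → ¬r), w0
3. ¬(□q → □¬r), w0
4. □q, w0
5. ¬□¬r, w0
6. q → ¬r, w0
7. q, w0
8. ¬r, w0
9. r, w1
10. q → ¬r, w1
11. q, w1
12. ¬r, w1
Accessibility: w0Rw0, w0Rw1, w1Rw1
Branch closes: r and ¬r both at w1.
All branches of the negation close; one closing branch shown above.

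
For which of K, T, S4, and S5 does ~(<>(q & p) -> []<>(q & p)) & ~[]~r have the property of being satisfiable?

S5-tableau for the formula:
1. ~(<>(q & p) -> []<>(q & p)) & ~[]~r, u
2. ~(<>(q & p) -> []<>(q & p)), u
3. ~[]~r, u
4. <>(q & p), u
5. ~[]<>(q & p), u
6. r, v
7. q & p, w
8. q, w
9. p, w
10. ~<>(q & p), x
11. ~(q & p), u
12. ~(q & p), v
13. ~(q & p), w
14. ~(q & p), x
15. ~p, u
16. ~p, v
17. ~p, w
Accessibility: uRu, uRv, uRw, uRx, vRu, vRv, vRw, vRx, wRu, wRv, wRw, wRx, xRu, xRv, xRw, xRx
Branch closes: p and ~p both at w.
Every branch closes (one shown): unsatisfiable in S5.
S4-tableau for the formula:
1. ~(<>(q & p) -> []<>(q & p)) & ~[]~r, u
2. ~(<>(q & p) -> []<>(q & p)), u
3. ~[]~r, u
4. <>(q & p), u
5. ~[]<>(q & p), u
6. r, v
7. q & p, w
8. q, w
9. p, w
10. ~<>(q & p), x
11. ~(q & p), x
12. ~p, x
Accessibility: uRu, uRv, uRw, uRx, vRv, wRw, xRx
Complete open branch: satisfiable in S4, hence also in K, T (this S4-model is also a K-model and a T-model).

K, T, S4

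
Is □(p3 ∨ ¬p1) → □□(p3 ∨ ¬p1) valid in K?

Tableau for the negation ¬(□(p3 ∨ ¬p1) → □□(p3 ∨ ¬p1)):
1. ¬(□(p3 ∨ ¬p1) → □□(p3 ∨ ¬p1)), u
2. □(p3 ∨ ¬p1), u   [¬→-rule on 1]
3. ¬□□(p3 ∨ ¬p1), u   [¬→-rule on 1]
4. ¬□(p3 ∨ ¬p1), v   [¬□-rule on 3: fresh world v, uRv]
5. p3 ∨ ¬p1, v   [□-rule on 2 via uRv]
6. ¬p1, v   [∨-rule on 5 (branches; this branch)]
7. ¬(p3 ∨ ¬p1), w   [¬□-rule on 4: fresh world w, vRw]
8. ¬p3, w   [¬∨-rule on 7]
9. p1, w   [¬∨-rule on 7]
Accessibility: uRv, vRw
The negation has an open branch (countermodel exists).

Invalid (countermodel exists)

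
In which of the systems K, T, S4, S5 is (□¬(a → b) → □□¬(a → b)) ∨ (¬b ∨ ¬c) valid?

K-tableau for the negation ¬((□¬(a → b) → □□¬(a → b)) ∨ (¬b ∨ ¬c)):
1. ¬((□¬(a → b) → □□¬(a → b)) ∨ (¬b ∨ ¬c)), w0
2. ¬(□¬(a → b) → □□¬(a → b)), w0   [¬∨-rule on 1]
3. ¬(¬b ∨ ¬c), w0   [¬∨-rule on 1]
4. □¬(a → b), w0   [¬→-rule on 2]
5. ¬□□¬(a → b), w0   [¬→-rule on 2]
6. b, w0   [¬∨-rule on 3]
7. c, w0   [¬∨-rule on 3]
8. ¬□¬(a → b), w1   [¬□-rule on 5: fresh world w1, w0Rw1]
9. ¬(a → b), w1   [□-rule on 4 via w0Rw1]
10. a, w1   [¬→-rule on 9]
11. ¬b, w1   [¬→-rule on 9]
12. a → b, w2   [¬□-rule on 8: fresh world w2, w1Rw2]
13. b, w2   [→-rule on 12 (branches; this branch)]
Accessibility: w0Rw1, w1Rw2
Complete open branch: countermodel on a K-frame, so not valid in K.
T-tableau for the negation ¬((□¬(a → b) → □□¬(a → b)) ∨ (¬b ∨ ¬c)):
1. ¬((□¬(a → b) → □□¬(a → b)) ∨ (¬b ∨ ¬c)), w0
2. ¬(□¬(a → b) → □□¬(a → b)), w0   [¬∨-rule on 1]
3. ¬(¬b ∨ ¬c), w0   [¬∨-rule on 1]
4. □¬(a → b), w0   [¬→-rule on 2]
5. ¬□□¬(a → b), w0   [¬→-rule on 2]
6. b, w0   [¬∨-rule on 3]
7. c, w0   [¬∨-rule on 3]
8. ¬(a → b), w0   [□-rule on 4 via w0Rw0]
9. a, w0   [¬→-rule on 8]
10. ¬b, w0   [¬→-rule on 8]
Accessibility: w0Rw0
Branch closes: b and ¬b both at w0.
Every branch closes (one shown): valid in T, hence also in S4, S5 (every theorem of T is a theorem of S4 and S5).

T, S4, S5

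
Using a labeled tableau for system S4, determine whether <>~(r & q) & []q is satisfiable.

1. <>~(r & q) & []q, 0
2. <>~(r & q), 0
3. []q, 0
4. q, 0
5. ~(r & q), 1
6. q, 1
7. ~r, 1
Accessibility: 0R0, 0R1, 1R1

Yes, satisfiable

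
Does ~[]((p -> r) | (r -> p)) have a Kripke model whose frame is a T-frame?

1. ~[]((p -> r) | (r -> p)), w0
2. ~((p -> r) | (r -> p)), w1
3. ~(p -> r), w1
4. ~(r -> p), w1
5. p, w1
6. ~r, w1
7. r, w1
8. ~p, w1
Accessibility: w0Rw0, w0Rw1, w1Rw1
Branch closes: r and ~r both at w1.
Every branch closes; the branch above is one of them.

No, unsatisfiable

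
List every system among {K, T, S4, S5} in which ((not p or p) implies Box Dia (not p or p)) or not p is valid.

T, S4, S5

K-tableau for the negation not (((not p or p) implies Box Dia (not p or p)) or not p):
1. not (((not p or p) implies Box Dia (not p or p)) or not p), w0
2. not ((not p or p) implies Box Dia (not p or p)), w0
3. p, w0
4. not p or p, w0
5. not Box Dia (not p or p), w0
6. not Dia (not p or p), w1
Accessibility: w0Rw1
Complete open branch: countermodel on a K-frame, so not valid in K.
T-tableau for the negation not (((not p or p) implies Box Dia (not p or p)) or not p):
1. not (((not p or p) implies Box Dia (not p or p)) or not p), w0
2. not ((not p or p) implies Box Dia (not p or p)), w0
3. p, w0
4. not p or p, w0
5. not Box Dia (not p or p), w0
6. not Dia (not p or p), w1
7. not (not p or p), w1
8. p, w1
9. not p, w1
Accessibility: w0Rw0, w0Rw1, w1Rw1
Branch closes: p and not p both at w1.
Every branch closes (one shown): valid in T, hence also in S4, S5 (every theorem of T is a theorem of S4 and S5).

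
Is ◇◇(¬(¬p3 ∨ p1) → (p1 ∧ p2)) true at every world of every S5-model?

Tableau for the negation ¬◇◇(¬(¬p3 ∨ p1) → (p1 ∧ p2)):
1. ¬◇◇(¬(¬p3 ∨ p1) → (p1 ∧ p2)), w0
2. ¬◇(¬(¬p3 ∨ p1) → (p1 ∧ p2)), w0   [¬◇-rule on 1 via w0Rw0]
3. ¬(¬(¬p3 ∨ p1) → (p1 ∧ p2)), w0   [¬◇-rule on 2 via w0Rw0]
4. ¬(¬p3 ∨ p1), w0   [¬→-rule on 3]
5. ¬(p1 ∧ p2), w0   [¬→-rule on 3]
6. p3, w0   [¬∨-rule on 4]
7. ¬p1, w0   [¬∨-rule on 4]
8. ¬p2, w0   [¬∧-rule on 5 (branches; this branch)]
Accessibility: w0Rw0
The negation has an open branch (countermodel exists).

No, not valid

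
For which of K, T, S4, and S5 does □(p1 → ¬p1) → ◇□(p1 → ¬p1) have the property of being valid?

T, S4, S5

T-tableau for the negation ¬(□(p1 → ¬p1) → ◇□(p1 → ¬p1)):
1. ¬(□(p1 → ¬p1) → ◇□(p1 → ¬p1)), u
2. □(p1 → ¬p1), u   [¬→-rule on 1]
3. ¬◇□(p1 → ¬p1), u   [¬→-rule on 1]
4. p1 → ¬p1, u   [□-rule on 2 via uRu]
5. ¬□(p1 → ¬p1), u   [¬◇-rule on 3 via uRu]
6. ¬p1, u   [→-rule on 4 (branches; this branch)]
7. ¬(p1 → ¬p1), v   [¬□-rule on 5: fresh world v, uRv]
8. p1, v   [¬→-rule on 7]
9. p1 → ¬p1, v   [□-rule on 2 via uRv]
10. ¬□(p1 → ¬p1), v   [¬◇-rule on 3 via uRv]
11. ¬p1, v   [→-rule on 9 (branches; this branch)]
Accessibility: uRu, uRv, vRv
Branch closes: p1 and ¬p1 both at v.
Every branch closes (one shown): valid in T, hence also in S4, S5 (every theorem of T is a theorem of S4 and S5).
K-tableau for the negation ¬(□(p1 → ¬p1) → ◇□(p1 → ¬p1)):
1. ¬(□(p1 → ¬p1) → ◇□(p1 → ¬p1)), u
2. □(p1 → ¬p1), u   [¬→-rule on 1]
3. ¬◇□(p1 → ¬p1), u   [¬→-rule on 1]
Complete open branch: countermodel on a K-frame, so not valid in K.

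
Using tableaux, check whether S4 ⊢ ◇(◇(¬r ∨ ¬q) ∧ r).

Tableau for the negation ¬◇(◇(¬r ∨ ¬q) ∧ r):
1. ¬◇(◇(¬r ∨ ¬q) ∧ r), w0
2. ¬(◇(¬r ∨ ¬q) ∧ r), w0   [¬◇-rule on 1 via w0Rw0]
3. ¬r, w0   [¬∧-rule on 2 (branches; this branch)]
Accessibility: w0Rw0
The negation has an open branch (countermodel exists).

Invalid (countermodel exists)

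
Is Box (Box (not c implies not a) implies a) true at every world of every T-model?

Not valid

Tableau for the negation not Box (Box (not c implies not a) implies a):
1. not Box (Box (not c implies not a) implies a), w0
2. not (Box (not c implies not a) implies a), w1
3. Box (not c implies not a), w1
4. not a, w1
5. not c implies not a, w1
Accessibility: w0Rw0, w0Rw1, w1Rw1
The negation has an open branch (countermodel exists).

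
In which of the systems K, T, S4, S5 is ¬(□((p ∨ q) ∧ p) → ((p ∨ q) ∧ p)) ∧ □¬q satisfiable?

K

K-tableau for the formula:
1. ¬(□((p ∨ q) ∧ p) → ((p ∨ q) ∧ p)) ∧ □¬q, w0
2. ¬(□((p ∨ q) ∧ p) → ((p ∨ q) ∧ p)), w0
3. □¬q, w0
4. □((p ∨ q) ∧ p), w0
5. ¬((p ∨ q) ∧ p), w0
6. ¬p, w0
Complete open branch: satisfiable in K.
T-tableau for the formula:
1. ¬(□((p ∨ q) ∧ p) → ((p ∨ q) ∧ p)) ∧ □¬q, w0
2. ¬(□((p ∨ q) ∧ p) → ((p ∨ q) ∧ p)), w0
3. □¬q, w0
4. □((p ∨ q) ∧ p), w0
5. ¬((p ∨ q) ∧ p), w0
6. ¬q, w0
7. (p ∨ q) ∧ p, w0
8. p ∨ q, w0
9. p, w0
10. ¬(p ∨ q), w0
11. ¬p, w0
Accessibility: w0Rw0
Branch closes: p and ¬p both at w0.
Every branch closes (one shown): unsatisfiable in T, hence also in S4, S5 (every S4/S5-frame is a T-frame).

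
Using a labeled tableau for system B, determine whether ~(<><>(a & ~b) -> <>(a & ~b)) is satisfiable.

1. ~(<><>(a & ~b) -> <>(a & ~b)), 0
2. <><>(a & ~b), 0   [~->-rule on 1]
3. ~<>(a & ~b), 0   [~->-rule on 1]
4. ~(a & ~b), 0   [~<>-rule on 3 via 0R0]
5. b, 0   [~&-rule on 4 (branches; this branch)]
6. <>(a & ~b), 1   [<>-rule on 2: fresh world 1, 0R1]
7. ~(a & ~b), 1   [~<>-rule on 3 via 0R1]
8. b, 1   [~&-rule on 7 (branches; this branch)]
9. a & ~b, 2   [<>-rule on 6: fresh world 2, 1R2]
10. a, 2   [&-rule on 9]
11. ~b, 2   [&-rule on 9]
Accessibility: 0R0, 0R1, 1R0, 1R1, 1R2, 2R1, 2R2

Yes, satisfiable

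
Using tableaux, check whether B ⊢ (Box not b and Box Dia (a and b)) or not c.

Tableau for the negation not ((Box not b and Box Dia (a and b)) or not c):
1. not ((Box not b and Box Dia (a and b)) or not c), 0
2. not (Box not b and Box Dia (a and b)), 0
3. c, 0
4. not Box Dia (a and b), 0
5. not Dia (a and b), 1
6. not (a and b), 0
7. not (a and b), 1
8. not b, 0
9. not b, 1
Accessibility: 0R0, 0R1, 1R0, 1R1
The negation has an open branch (countermodel exists).

No, not valid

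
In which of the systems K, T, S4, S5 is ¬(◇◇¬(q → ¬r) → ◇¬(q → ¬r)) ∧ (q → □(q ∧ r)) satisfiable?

T-tableau for the formula:
1. ¬(◇◇¬(q → ¬r) → ◇¬(q → ¬r)) ∧ (q → □(q ∧ r)), 0
2. ¬(◇◇¬(q → ¬r) → ◇¬(q → ¬r)), 0
3. q → □(q ∧ r), 0
4. ◇◇¬(q → ¬r), 0
5. ¬◇¬(q → ¬r), 0
6. q → ¬r, 0
7. ¬q, 0
8. ¬r, 0
9. ◇¬(q → ¬r), 1
10. q → ¬r, 1
11. ¬r, 1
12. ¬(q → ¬r), 2
13. q, 2
14. r, 2
Accessibility: 0R0, 0R1, 1R1, 1R2, 2R2
Complete open branch: satisfiable in T, hence also in K (this T-model is also a K-model).
S4-tableau for the formula:
1. ¬(◇◇¬(q → ¬r) → ◇¬(q → ¬r)) ∧ (q → □(q ∧ r)), 0
2. ¬(◇◇¬(q → ¬r) → ◇¬(q → ¬r)), 0
3. q → □(q ∧ r), 0
4. ◇◇¬(q → ¬r), 0
5. ¬◇¬(q → ¬r), 0
6. q → ¬r, 0
7. ¬q, 0
8. ¬r, 0
9. ◇¬(q → ¬r), 1
10. q → ¬r, 1
11. ¬r, 1
12. ¬(q → ¬r), 2
13. q, 2
14. r, 2
15. q → ¬r, 2
16. ¬r, 2
Accessibility: 0R0, 0R1, 0R2, 1R1, 1R2, 2R2
Branch closes: r and ¬r both at 2.
Every branch closes (one shown): unsatisfiable in S4, hence also in S5 (every S5-frame is an S4-frame).

K, T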